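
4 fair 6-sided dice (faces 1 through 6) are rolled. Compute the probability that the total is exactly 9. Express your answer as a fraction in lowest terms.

There are 6^4 = 1296 equally likely outcomes.
The number of ordered 4-tuples from {1,…,6} summing to 9 is 56.
P(sum = 9) = 56/1296 = 7/162.

7/162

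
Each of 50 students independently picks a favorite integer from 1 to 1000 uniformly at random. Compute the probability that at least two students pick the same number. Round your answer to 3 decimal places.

It's easier to compute the probability that all 50 are distinct.
P(all distinct) = 1000/1000 · 999/1000 · ··· · 951/1000 ≈ 0.288.
So the probability of at least one match is 1 − 0.288 = 0.712.

0.712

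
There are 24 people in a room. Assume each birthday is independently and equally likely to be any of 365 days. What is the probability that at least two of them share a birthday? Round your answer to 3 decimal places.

0.538

It's easier to compute the probability that all 24 are distinct.
P(all distinct) = 365/365 · 364/365 · ··· · 342/365 ≈ 0.462.
So the probability of at least one match is 1 − 0.462 = 0.538.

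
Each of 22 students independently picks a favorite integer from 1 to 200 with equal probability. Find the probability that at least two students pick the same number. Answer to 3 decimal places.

It's easier to compute the probability that all 22 are distinct.
P(all distinct) = 200/200 · 199/200 · ··· · 179/200 ≈ 0.302.
So the probability of at least one match is 1 − 0.302 = 0.698.

0.698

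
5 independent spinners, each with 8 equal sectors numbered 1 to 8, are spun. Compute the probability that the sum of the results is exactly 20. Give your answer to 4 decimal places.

There are 8^5 = 32768 equally likely outcomes.
The number of ordered 5-tuples from {1,…,8} summing to 20 is 2226.
P(sum = 20) = 2226/32768 = 1113/16384 ≈ 0.0679.

0.0679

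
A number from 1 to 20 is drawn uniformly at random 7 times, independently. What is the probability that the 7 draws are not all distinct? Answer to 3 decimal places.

0.695

P(all 7 different) = 20/20 · 19/20 · ··· · 14/20 ≈ 0.305.
P(at least two equal) = 1 − 0.305 = 0.695.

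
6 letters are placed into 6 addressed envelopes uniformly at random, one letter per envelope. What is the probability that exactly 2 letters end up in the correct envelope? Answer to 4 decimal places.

Choose which 2 of the 6 are fixed: C(6,2) = 15 ways.
The remaining 4 must have no fixed point: D(4) = 9.
P = 15·9/720 = 3/16 ≈ 0.1875.

0.1875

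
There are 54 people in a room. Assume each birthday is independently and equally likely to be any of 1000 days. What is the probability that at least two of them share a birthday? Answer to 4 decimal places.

0.7671

It's easier to compute the probability that all 54 are distinct.
P(all distinct) = 1000/1000 · 999/1000 · ··· · 947/1000 ≈ 0.2329.
So the probability of at least one match is 1 − 0.2329 = 0.7671.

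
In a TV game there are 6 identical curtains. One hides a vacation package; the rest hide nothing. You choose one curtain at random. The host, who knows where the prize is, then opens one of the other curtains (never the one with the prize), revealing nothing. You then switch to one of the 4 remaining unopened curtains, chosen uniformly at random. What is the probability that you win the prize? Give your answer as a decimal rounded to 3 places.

0.208

Your original curtain holds the prize with probability 1/6, so the other 5 collectively hold it with probability 5/6.
The host can always find an empty curtain to open, so this doesn't change that 5/6; it is now spread over the 4 remaining unopened curtains.
P(win by switching) = (5/6) · (1/4) = 5/24 ≈ 0.208.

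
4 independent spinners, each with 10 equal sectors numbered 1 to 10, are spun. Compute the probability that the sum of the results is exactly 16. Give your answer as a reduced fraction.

There are 10^4 = 10000 equally likely outcomes.
The number of ordered 4-tuples from {1,…,10} summing to 16 is 415.
P(sum = 16) = 415/10000 = 83/2000.

83/2000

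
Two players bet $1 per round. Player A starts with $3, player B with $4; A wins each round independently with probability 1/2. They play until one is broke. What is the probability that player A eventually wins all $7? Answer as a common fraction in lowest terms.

3/7

With a fair step, P(i) = ½P(i−1) + ½P(i+1) with P(0)=0, P(7)=1 has the linear solution P(i) = i/7.
P(3) = 3/7.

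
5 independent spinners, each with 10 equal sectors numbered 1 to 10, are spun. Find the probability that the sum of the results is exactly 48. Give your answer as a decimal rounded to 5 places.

There are 10^5 = 100000 equally likely outcomes.
The number of ordered 5-tuples from {1,…,10} summing to 48 is 15.
P(sum = 48) = 15/100000 = 3/20000 ≈ 0.00015.

0.00015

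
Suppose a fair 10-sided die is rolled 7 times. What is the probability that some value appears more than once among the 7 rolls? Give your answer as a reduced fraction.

2936/3125

P(all 7 different) = 10/10 · 9/10 · ··· · 4/10 = 189/3125.
P(at least two equal) = 1 − 189/3125 = 2936/3125.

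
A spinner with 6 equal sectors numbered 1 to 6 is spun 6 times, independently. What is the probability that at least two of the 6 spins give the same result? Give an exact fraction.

319/324

P(all 6 different) = 6/6 · 5/6 · ··· · 1/6 = 5/324.
P(at least two equal) = 1 − 5/324 = 319/324.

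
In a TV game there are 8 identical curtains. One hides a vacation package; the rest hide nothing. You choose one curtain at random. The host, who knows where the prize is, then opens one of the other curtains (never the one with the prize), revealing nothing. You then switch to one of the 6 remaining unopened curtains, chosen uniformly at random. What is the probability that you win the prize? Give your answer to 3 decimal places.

Your original curtain holds the prize with probability 1/8, so the other 7 collectively hold it with probability 7/8.
The host can always find an empty curtain to open, so this doesn't change that 7/8; it is now spread over the 6 remaining unopened curtains.
P(win by switching) = (7/8) · (1/6) = 7/48 ≈ 0.146.

0.146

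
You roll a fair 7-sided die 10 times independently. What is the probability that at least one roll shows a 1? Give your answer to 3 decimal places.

P(no roll shows a 1) = (6/7)^10 ≈ 0.214.
P(at least one) = 1 − 0.214 = 0.786.

0.786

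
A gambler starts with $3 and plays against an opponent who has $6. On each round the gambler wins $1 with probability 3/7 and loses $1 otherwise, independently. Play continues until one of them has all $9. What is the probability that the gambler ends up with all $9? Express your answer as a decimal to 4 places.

Let r = q/p = (4/7)/(3/7) = 4/3. The recurrence P(i) = p·P(i+1) + q·P(i−1) with P(0)=0, P(9)=1 gives P(i) = (1 − r^i)/(1 − r^9).
P(3) = (1 − (4/3)^3) / (1 − (4/3)^9) = 729/6553 ≈ 0.1112.

0.1112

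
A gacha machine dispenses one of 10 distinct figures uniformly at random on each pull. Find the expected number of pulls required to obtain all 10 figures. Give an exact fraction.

After i distinct types are collected, each trial gives a new one with probability (10−i)/10, so the expected wait for the next new type is 10/(10−i).
E = 10/10 + 10/9 + 10/8 + 10/7 + 10/6 + 10/5 + 10/4 + 10/3 + 10/2 + 10/1 = 7381/252.

7381/252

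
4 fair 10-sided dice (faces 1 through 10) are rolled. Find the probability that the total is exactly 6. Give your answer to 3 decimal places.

There are 10^4 = 10000 equally likely outcomes.
The number of ordered 4-tuples from {1,…,10} summing to 6 is 10.
P(sum = 6) = 10/10000 = 1/1000 ≈ 0.001.

0.001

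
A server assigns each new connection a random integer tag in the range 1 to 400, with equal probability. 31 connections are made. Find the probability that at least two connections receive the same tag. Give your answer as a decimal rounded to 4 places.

It's easier to compute the probability that all 31 are distinct.
P(all distinct) = 400/400 · 399/400 · ··· · 370/400 ≈ 0.3032.
So the probability of at least one match is 1 − 0.3032 = 0.6968.

0.6968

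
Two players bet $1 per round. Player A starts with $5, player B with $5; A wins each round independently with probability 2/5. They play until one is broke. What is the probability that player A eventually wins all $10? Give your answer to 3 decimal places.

0.116

Let r = q/p = (3/5)/(2/5) = 3/2. The recurrence P(i) = p·P(i+1) + q·P(i−1) with P(0)=0, P(10)=1 gives P(i) = (1 − r^i)/(1 − r^10).
P(5) = (1 − (3/2)^5) / (1 − (3/2)^10) = 32/275 ≈ 0.116.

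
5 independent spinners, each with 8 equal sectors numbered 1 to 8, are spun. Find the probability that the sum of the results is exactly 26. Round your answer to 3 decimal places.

0.061

There are 8^5 = 32768 equally likely outcomes.
The number of ordered 5-tuples from {1,…,8} summing to 26 is 2010.
P(sum = 26) = 2010/32768 = 1005/16384 ≈ 0.061.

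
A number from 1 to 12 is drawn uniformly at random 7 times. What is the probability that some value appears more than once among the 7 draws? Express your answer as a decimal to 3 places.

0.889

P(all 7 different) = 12/12 · 11/12 · ··· · 6/12 ≈ 0.111.
P(at least two equal) = 1 − 0.111 = 0.889.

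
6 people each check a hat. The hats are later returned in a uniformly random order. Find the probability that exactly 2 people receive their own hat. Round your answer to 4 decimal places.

0.1875

Choose which 2 of the 6 are fixed: C(6,2) = 15 ways.
The remaining 4 must have no fixed point: D(4) = 9.
P = 15·9/720 = 3/16 ≈ 0.1875.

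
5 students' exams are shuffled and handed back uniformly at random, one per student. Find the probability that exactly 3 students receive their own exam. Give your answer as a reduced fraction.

Choose which 3 of the 5 are fixed: C(5,3) = 10 ways.
The remaining 2 must have no fixed point: D(2) = 1.
P = 10·1/120 = 1/12.

1/12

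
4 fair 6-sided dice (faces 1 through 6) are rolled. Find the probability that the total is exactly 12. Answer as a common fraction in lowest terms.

There are 6^4 = 1296 equally likely outcomes.
The number of ordered 4-tuples from {1,…,6} summing to 12 is 125.
P(sum = 12) = 125/1296.

125/1296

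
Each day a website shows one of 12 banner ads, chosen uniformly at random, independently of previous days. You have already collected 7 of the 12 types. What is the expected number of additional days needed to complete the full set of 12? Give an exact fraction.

137/5

Starting from 7 distinct types, each trial gives a new one with probability (12−i)/12 when i types are held, so the wait for the next new type is 12/(12−i).
E = 12/5 + 12/4 + 12/3 + 12/2 + 12/1 = 137/5.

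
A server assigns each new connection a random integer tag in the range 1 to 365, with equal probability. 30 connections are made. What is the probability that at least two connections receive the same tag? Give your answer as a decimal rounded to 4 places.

0.7063

It's easier to compute the probability that all 30 are distinct.
P(all distinct) = 365/365 · 364/365 · ··· · 336/365 ≈ 0.2937.
So the probability of at least one match is 1 − 0.2937 = 0.7063.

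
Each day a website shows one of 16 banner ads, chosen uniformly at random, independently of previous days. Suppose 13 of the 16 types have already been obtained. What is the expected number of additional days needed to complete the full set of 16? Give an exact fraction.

88/3

Starting from 13 distinct types, each trial gives a new one with probability (16−i)/16 when i types are held, so the wait for the next new type is 16/(16−i).
E = 16/3 + 16/2 + 16/1 = 88/3.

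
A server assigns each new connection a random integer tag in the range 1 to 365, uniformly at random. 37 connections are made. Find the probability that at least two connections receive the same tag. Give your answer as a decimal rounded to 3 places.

0.849

It's easier to compute the probability that all 37 are distinct.
P(all distinct) = 365/365 · 364/365 · ··· · 329/365 ≈ 0.151.
So the probability of at least one match is 1 − 0.151 = 0.849.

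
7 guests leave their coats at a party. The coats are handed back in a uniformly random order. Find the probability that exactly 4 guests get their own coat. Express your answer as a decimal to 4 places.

Choose which 4 of the 7 are fixed: C(7,4) = 35 ways.
The remaining 3 must have no fixed point: D(3) = 2.
P = 35·2/5040 = 1/72 ≈ 0.0139.

0.0139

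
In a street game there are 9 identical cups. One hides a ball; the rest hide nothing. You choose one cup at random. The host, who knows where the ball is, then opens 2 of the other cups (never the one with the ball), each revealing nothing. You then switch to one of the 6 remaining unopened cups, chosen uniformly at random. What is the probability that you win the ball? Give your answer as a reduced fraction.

Your original cup holds the ball with probability 1/9, so the other 8 collectively hold it with probability 8/9.
The host can always find 2 empty cups to open, so the reveals don't change that 8/9; it is now spread over the 6 remaining unopened cups.
P(win by switching) = (8/9) · (1/6) = 4/27.

4/27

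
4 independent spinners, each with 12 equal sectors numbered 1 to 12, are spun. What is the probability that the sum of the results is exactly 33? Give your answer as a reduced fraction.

23/648

There are 12^4 = 20736 equally likely outcomes.
The number of ordered 4-tuples from {1,…,12} summing to 33 is 736.
P(sum = 33) = 736/20736 = 23/648.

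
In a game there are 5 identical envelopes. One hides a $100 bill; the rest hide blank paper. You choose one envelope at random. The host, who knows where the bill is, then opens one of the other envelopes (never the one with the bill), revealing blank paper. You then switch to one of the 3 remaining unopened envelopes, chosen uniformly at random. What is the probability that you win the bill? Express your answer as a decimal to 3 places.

Your original envelope holds the bill with probability 1/5, so the other 4 collectively hold it with probability 4/5.
The host can always find an empty envelope to open, so this doesn't change that 4/5; it is now spread over the 3 remaining unopened envelopes.
P(win by switching) = (4/5) · (1/3) = 4/15 ≈ 0.267.

0.267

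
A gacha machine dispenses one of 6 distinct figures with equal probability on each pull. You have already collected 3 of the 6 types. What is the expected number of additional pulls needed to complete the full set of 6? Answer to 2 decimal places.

Starting from 3 distinct types, each trial gives a new one with probability (6−i)/6 when i types are held, so the wait for the next new type is 6/(6−i).
E = 6/3 + 6/2 + 6/1 = 11 ≈ 11.00.

11.00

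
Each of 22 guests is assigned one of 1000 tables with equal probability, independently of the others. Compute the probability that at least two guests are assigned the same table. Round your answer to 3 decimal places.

It's easier to compute the probability that all 22 are distinct.
P(all distinct) = 1000/1000 · 999/1000 · ··· · 979/1000 ≈ 0.792.
So the probability of at least one match is 1 − 0.792 = 0.208.

0.208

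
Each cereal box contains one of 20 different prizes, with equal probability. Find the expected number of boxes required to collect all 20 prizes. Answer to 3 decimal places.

After i distinct types are collected, each trial gives a new one with probability (20−i)/20, so the expected wait for the next new type is 20/(20−i).
E = 20/20 + 20/19 + 20/18 + 20/17 + 20/16 + 20/15 + 20/14 + 20/13 + 20/12 + 20/11 + 20/10 + 20/9 + 20/8 + 20/7 + 20/6 + 20/5 + 20/4 + 20/3 + 20/2 + 20/1 = 279175675/3879876 ≈ 71.955.

71.955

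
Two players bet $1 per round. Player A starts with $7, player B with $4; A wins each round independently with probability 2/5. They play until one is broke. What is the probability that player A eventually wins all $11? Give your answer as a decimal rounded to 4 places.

0.1881

Let r = q/p = (3/5)/(2/5) = 3/2. The recurrence P(i) = p·P(i+1) + q·P(i−1) with P(0)=0, P(11)=1 gives P(i) = (1 − r^i)/(1 − r^11).
P(7) = (1 − (3/2)^7) / (1 − (3/2)^11) = 32944/175099 ≈ 0.1881.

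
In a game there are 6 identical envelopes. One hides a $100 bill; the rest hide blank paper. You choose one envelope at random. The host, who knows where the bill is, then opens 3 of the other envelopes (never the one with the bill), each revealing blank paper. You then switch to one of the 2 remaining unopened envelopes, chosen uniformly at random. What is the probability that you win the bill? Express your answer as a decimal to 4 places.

0.4167

Your original envelope holds the bill with probability 1/6, so the other 5 collectively hold it with probability 5/6.
The host can always find 3 empty envelopes to open, so the reveals don't change that 5/6; it is now spread over the 2 remaining unopened envelopes.
P(win by switching) = (5/6) · (1/2) = 5/12 ≈ 0.4167.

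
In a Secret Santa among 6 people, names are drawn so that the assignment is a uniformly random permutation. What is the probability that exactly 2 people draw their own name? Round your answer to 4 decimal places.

0.1875

Choose which 2 of the 6 are fixed: C(6,2) = 15 ways.
The remaining 4 must have no fixed point: D(4) = 9.
P = 15·9/720 = 3/16 ≈ 0.1875.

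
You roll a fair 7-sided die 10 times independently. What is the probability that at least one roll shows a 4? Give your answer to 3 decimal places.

P(no roll shows a 4) = (6/7)^10 ≈ 0.214.
P(at least one) = 1 − 0.214 = 0.786.

0.786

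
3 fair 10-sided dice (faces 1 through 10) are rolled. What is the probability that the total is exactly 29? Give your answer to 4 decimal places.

0.0030

There are 10^3 = 1000 equally likely outcomes.
The number of ordered 3-tuples from {1,…,10} summing to 29 is 3.
P(sum = 29) = 3/1000 ≈ 0.0030.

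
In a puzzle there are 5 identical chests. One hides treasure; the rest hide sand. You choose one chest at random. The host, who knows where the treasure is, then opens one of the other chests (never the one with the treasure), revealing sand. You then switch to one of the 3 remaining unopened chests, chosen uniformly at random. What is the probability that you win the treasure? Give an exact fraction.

4/15

Your original chest holds the treasure with probability 1/5, so the other 4 collectively hold it with probability 4/5.
The host can always find an empty chest to open, so this doesn't change that 4/5; it is now spread over the 3 remaining unopened chests.
P(win by switching) = (4/5) · (1/3) = 4/15.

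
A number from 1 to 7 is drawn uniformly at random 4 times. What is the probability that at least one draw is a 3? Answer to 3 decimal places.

P(no draw is a 3) = (6/7)^4 ≈ 0.540.
P(at least one) = 1 − 0.540 = 0.460.

0.460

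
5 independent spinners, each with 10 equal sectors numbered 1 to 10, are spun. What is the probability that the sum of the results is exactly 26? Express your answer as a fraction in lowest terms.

There are 10^5 = 100000 equally likely outcomes.
The number of ordered 5-tuples from {1,…,10} summing to 26 is 5875.
P(sum = 26) = 5875/100000 = 47/800.

47/800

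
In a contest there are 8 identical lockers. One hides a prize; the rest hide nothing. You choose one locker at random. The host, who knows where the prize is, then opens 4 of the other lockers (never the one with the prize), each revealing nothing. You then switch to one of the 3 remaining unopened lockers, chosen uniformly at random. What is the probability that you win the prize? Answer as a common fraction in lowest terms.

Your original locker holds the prize with probability 1/8, so the other 7 collectively hold it with probability 7/8.
The host can always find 4 empty lockers to open, so the reveals don't change that 7/8; it is now spread over the 3 remaining unopened lockers.
P(win by switching) = (7/8) · (1/3) = 7/24.

7/24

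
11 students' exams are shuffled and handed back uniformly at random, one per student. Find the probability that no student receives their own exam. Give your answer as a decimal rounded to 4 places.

0.3679

This is the derangement probability: permutations of 11 with no fixed point.
D(11) = 11! · (1 − 1/1! + 1/2! − ··· + (−1)^11/11!) = 14684570.
P = 14684570/39916800 = 1468457/3991680 ≈ 0.3679.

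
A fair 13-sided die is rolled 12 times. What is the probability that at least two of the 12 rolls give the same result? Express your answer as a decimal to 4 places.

0.9997

P(all 12 different) = 13/13 · 12/13 · ··· · 2/13 ≈ 0.0003.
P(at least two equal) = 1 − 0.0003 = 0.9997.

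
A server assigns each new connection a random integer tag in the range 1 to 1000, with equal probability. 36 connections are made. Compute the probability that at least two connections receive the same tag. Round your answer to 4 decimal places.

It's easier to compute the probability that all 36 are distinct.
P(all distinct) = 1000/1000 · 999/1000 · ··· · 965/1000 ≈ 0.5286.
So the probability of at least one match is 1 − 0.5286 = 0.4714.

0.4714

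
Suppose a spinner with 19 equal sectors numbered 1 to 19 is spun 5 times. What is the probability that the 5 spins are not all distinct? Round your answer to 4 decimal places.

0.4365

P(all 5 different) = 19/19 · 18/19 · ··· · 15/19 ≈ 0.5635.
P(at least two equal) = 1 − 0.5635 = 0.4365.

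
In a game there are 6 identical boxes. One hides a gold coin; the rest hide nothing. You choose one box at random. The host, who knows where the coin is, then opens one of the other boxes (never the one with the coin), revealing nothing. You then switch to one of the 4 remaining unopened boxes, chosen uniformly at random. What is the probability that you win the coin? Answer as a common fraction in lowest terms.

Your original box holds the coin with probability 1/6, so the other 5 collectively hold it with probability 5/6.
The host can always find an empty box to open, so this doesn't change that 5/6; it is now spread over the 4 remaining unopened boxes.
P(win by switching) = (5/6) · (1/4) = 5/24.

5/24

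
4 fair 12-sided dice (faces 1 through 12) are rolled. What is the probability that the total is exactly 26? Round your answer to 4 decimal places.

0.0557

There are 12^4 = 20736 equally likely outcomes.
The number of ordered 4-tuples from {1,…,12} summing to 26 is 1156.
P(sum = 26) = 1156/20736 = 289/5184 ≈ 0.0557.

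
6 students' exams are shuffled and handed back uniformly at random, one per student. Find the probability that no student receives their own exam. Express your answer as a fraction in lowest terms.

This is the derangement probability: permutations of 6 with no fixed point.
D(6) = 6! · (1 − 1/1! + 1/2! − ··· + (−1)^6/6!) = 265.
P = 265/720 = 53/144.

53/144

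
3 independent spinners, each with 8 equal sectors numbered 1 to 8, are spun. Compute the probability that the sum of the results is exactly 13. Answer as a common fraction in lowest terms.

There are 8^3 = 512 equally likely outcomes.
The number of ordered 3-tuples from {1,…,8} summing to 13 is 48.
P(sum = 13) = 48/512 = 3/32.

3/32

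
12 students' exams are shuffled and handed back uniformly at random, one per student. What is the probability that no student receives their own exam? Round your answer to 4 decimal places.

This is the derangement probability: permutations of 12 with no fixed point.
D(12) = 12! · (1 − 1/1! + 1/2! − ··· + (−1)^12/12!) = 176214841.
P = 176214841/479001600 = 16019531/43545600 ≈ 0.3679.

0.3679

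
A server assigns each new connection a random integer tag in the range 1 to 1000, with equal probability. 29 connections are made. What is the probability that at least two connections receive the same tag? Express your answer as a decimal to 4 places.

0.3363

It's easier to compute the probability that all 29 are distinct.
P(all distinct) = 1000/1000 · 999/1000 · ··· · 972/1000 ≈ 0.6637.
So the probability of at least one match is 1 − 0.6637 = 0.3363.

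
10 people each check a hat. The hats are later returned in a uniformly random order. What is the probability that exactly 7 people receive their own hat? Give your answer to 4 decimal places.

Choose which 7 of the 10 are fixed: C(10,7) = 120 ways.
The remaining 3 must have no fixed point: D(3) = 2.
P = 120·2/3628800 = 1/15120 ≈ 0.0001.

0.0001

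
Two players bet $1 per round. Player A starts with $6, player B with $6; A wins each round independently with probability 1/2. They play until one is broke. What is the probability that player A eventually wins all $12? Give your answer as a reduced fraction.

With a fair step, P(i) = ½P(i−1) + ½P(i+1) with P(0)=0, P(12)=1 has the linear solution P(i) = i/12.
P(6) = 6/12 = 1/2.

1/2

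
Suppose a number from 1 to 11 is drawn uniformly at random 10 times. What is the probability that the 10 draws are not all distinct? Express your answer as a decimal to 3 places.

P(all 10 different) = 11/11 · 10/11 · ··· · 2/11 ≈ 0.002.
P(at least two equal) = 1 − 0.002 = 0.998.

0.998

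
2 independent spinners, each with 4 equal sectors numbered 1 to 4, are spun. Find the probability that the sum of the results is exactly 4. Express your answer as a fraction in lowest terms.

3/16

There are 4^2 = 16 equally likely outcomes.
The number of ordered 2-tuples from {1,…,4} summing to 4 is 3.
P(sum = 4) = 3/16.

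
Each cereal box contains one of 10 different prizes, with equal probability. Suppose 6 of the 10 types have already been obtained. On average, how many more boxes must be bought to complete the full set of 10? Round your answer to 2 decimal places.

Starting from 6 distinct types, each trial gives a new one with probability (10−i)/10 when i types are held, so the wait for the next new type is 10/(10−i).
E = 10/4 + 10/3 + 10/2 + 10/1 = 125/6 ≈ 20.83.

20.83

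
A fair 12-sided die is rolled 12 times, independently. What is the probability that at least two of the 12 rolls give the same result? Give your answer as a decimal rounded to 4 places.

0.9999

P(all 12 different) = 12/12 · 11/12 · ··· · 1/12 ≈ 0.0001.
P(at least two equal) = 1 − 0.0001 = 0.9999.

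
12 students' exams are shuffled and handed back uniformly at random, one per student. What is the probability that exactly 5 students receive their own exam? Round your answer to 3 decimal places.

0.003

Choose which 5 of the 12 are fixed: C(12,5) = 792 ways.
The remaining 7 must have no fixed point: D(7) = 1854.
P = 792·1854/479001600 = 103/33600 ≈ 0.003.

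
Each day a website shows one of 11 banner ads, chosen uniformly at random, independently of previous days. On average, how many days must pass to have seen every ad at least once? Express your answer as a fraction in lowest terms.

After i distinct types are collected, each trial gives a new one with probability (11−i)/11, so the expected wait for the next new type is 11/(11−i).
E = 11/11 + 11/10 + 11/9 + 11/8 + 11/7 + 11/6 + 11/5 + 11/4 + 11/3 + 11/2 + 11/1 = 83711/2520.

83711/2520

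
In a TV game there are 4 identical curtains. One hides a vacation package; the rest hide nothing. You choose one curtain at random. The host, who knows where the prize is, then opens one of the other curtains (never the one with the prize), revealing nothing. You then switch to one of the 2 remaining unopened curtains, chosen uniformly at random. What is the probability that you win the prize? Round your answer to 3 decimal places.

0.375

Your original curtain holds the prize with probability 1/4, so the other 3 collectively hold it with probability 3/4.
The host can always find an empty curtain to open, so this doesn't change that 3/4; it is now spread over the 2 remaining unopened curtains.
P(win by switching) = (3/4) · (1/2) = 3/8 ≈ 0.375.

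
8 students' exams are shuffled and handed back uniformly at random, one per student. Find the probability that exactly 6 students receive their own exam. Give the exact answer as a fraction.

1/1440

Choose which 6 of the 8 are fixed: C(8,6) = 28 ways.
The remaining 2 must have no fixed point: D(2) = 1.
P = 28·1/40320 = 1/1440.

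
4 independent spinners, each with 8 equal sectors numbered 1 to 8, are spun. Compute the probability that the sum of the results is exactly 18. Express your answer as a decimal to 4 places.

There are 8^4 = 4096 equally likely outcomes.
The number of ordered 4-tuples from {1,…,8} summing to 18 is 344.
P(sum = 18) = 344/4096 = 43/512 ≈ 0.0840.

0.0840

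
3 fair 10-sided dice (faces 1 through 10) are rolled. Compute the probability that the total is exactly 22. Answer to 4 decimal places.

There are 10^3 = 1000 equally likely outcomes.
The number of ordered 3-tuples from {1,…,10} summing to 22 is 45.
P(sum = 22) = 45/1000 = 9/200 ≈ 0.0450.

0.0450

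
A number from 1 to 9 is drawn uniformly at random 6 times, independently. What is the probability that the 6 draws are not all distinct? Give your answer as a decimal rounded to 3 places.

0.886

P(all 6 different) = 9/9 · 8/9 · ··· · 4/9 ≈ 0.114.
P(at least two equal) = 1 − 0.114 = 0.886.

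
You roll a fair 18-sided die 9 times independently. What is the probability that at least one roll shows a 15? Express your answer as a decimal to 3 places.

0.402

P(no roll shows a 15) = (17/18)^9 ≈ 0.598.
P(at least one) = 1 − 0.598 = 0.402.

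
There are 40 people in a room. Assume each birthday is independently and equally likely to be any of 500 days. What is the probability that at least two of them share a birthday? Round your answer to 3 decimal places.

It's easier to compute the probability that all 40 are distinct.
P(all distinct) = 500/500 · 499/500 · ··· · 461/500 ≈ 0.201.
So the probability of at least one match is 1 − 0.201 = 0.799.

0.799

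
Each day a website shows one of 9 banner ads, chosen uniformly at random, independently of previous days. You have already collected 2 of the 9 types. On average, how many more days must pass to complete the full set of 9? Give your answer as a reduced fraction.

3267/140

Starting from 2 distinct types, each trial gives a new one with probability (9−i)/9 when i types are held, so the wait for the next new type is 9/(9−i).
E = 9/7 + 9/6 + 9/5 + 9/4 + 9/3 + 9/2 + 9/1 = 3267/140.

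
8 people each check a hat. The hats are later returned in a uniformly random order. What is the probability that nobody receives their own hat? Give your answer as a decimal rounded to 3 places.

This is the derangement probability: permutations of 8 with no fixed point.
D(8) = 8! · (1 − 1/1! + 1/2! − ··· + (−1)^8/8!) = 14833.
P = 14833/40320 = 2119/5760 ≈ 0.368.

0.368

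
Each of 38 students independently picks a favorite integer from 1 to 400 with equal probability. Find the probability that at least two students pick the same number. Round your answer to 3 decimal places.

0.837

It's easier to compute the probability that all 38 are distinct.
P(all distinct) = 400/400 · 399/400 · ··· · 363/400 ≈ 0.163.
So the probability of at least one match is 1 − 0.163 = 0.837.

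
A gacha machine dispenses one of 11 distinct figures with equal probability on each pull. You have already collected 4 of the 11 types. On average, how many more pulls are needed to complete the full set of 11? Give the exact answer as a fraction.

Starting from 4 distinct types, each trial gives a new one with probability (11−i)/11 when i types are held, so the wait for the next new type is 11/(11−i).
E = 11/7 + 11/6 + 11/5 + 11/4 + 11/3 + 11/2 + 11/1 = 3993/140.

3993/140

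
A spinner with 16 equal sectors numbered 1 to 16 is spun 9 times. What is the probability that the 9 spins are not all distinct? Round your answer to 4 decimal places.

P(all 9 different) = 16/16 · 15/16 · ··· · 8/16 ≈ 0.0604.
P(at least two equal) = 1 − 0.0604 = 0.9396.

0.9396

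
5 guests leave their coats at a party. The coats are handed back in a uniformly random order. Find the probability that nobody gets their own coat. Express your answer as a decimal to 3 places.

0.367

This is the derangement probability: permutations of 5 with no fixed point.
D(5) = 5! · (1 − 1/1! + 1/2! − ··· + (−1)^5/5!) = 44.
P = 44/120 = 11/30 ≈ 0.367.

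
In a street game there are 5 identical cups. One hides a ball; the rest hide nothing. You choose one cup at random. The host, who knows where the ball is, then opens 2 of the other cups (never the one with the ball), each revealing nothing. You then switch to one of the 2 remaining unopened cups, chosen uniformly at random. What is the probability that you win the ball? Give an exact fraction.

Your original cup holds the ball with probability 1/5, so the other 4 collectively hold it with probability 4/5.
The host can always find 2 empty cups to open, so the reveals don't change that 4/5; it is now spread over the 2 remaining unopened cups.
P(win by switching) = (4/5) · (1/2) = 2/5.

2/5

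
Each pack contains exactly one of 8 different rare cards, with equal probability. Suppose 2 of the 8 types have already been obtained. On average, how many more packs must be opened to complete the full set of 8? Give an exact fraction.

Starting from 2 distinct types, each trial gives a new one with probability (8−i)/8 when i types are held, so the wait for the next new type is 8/(8−i).
E = 8/6 + 8/5 + 8/4 + 8/3 + 8/2 + 8/1 = 98/5.

98/5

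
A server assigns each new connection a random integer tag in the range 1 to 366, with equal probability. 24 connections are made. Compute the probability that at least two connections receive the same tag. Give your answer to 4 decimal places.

It's easier to compute the probability that all 24 are distinct.
P(all distinct) = 366/366 · 365/366 · ··· · 343/366 ≈ 0.4627.
So the probability of at least one match is 1 − 0.4627 = 0.5373.

0.5373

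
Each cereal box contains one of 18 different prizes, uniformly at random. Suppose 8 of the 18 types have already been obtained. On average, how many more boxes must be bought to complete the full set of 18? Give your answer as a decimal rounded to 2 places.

Starting from 8 distinct types, each trial gives a new one with probability (18−i)/18 when i types are held, so the wait for the next new type is 18/(18−i).
E = 18/10 + 18/9 + 18/8 + 18/7 + 18/6 + 18/5 + 18/4 + 18/3 + 18/2 + 18/1 = 7381/140 ≈ 52.72.

52.72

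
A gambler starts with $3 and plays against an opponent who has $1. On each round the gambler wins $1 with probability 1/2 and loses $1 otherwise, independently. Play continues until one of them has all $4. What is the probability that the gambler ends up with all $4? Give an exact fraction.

3/4

With a fair step, P(i) = ½P(i−1) + ½P(i+1) with P(0)=0, P(4)=1 has the linear solution P(i) = i/4.
P(3) = 3/4.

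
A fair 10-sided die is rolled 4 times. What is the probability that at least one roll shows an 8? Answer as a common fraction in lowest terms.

P(no roll shows an 8) = (9/10)^4 = 6561/10000.
P(at least one) = 1 − 6561/10000 = 3439/10000.

3439/10000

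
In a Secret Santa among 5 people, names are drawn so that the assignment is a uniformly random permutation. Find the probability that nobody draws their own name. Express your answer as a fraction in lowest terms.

This is the derangement probability: permutations of 5 with no fixed point.
D(5) = 5! · (1 − 1/1! + 1/2! − ··· + (−1)^5/5!) = 44.
P = 44/120 = 11/30.

11/30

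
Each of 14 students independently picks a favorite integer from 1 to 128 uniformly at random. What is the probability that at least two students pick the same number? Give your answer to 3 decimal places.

0.522

It's easier to compute the probability that all 14 are distinct.
P(all distinct) = 128/128 · 127/128 · ··· · 115/128 ≈ 0.478.
So the probability of at least one match is 1 − 0.478 = 0.522.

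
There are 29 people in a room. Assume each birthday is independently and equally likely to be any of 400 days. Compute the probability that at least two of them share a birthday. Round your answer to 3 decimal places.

0.647

It's easier to compute the probability that all 29 are distinct.
P(all distinct) = 400/400 · 399/400 · ··· · 372/400 ≈ 0.353.
So the probability of at least one match is 1 − 0.353 = 0.647.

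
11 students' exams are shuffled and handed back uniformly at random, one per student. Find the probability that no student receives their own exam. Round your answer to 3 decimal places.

This is the derangement probability: permutations of 11 with no fixed point.
D(11) = 11! · (1 − 1/1! + 1/2! − ··· + (−1)^11/11!) = 14684570.
P = 14684570/39916800 = 1468457/3991680 ≈ 0.368.

0.368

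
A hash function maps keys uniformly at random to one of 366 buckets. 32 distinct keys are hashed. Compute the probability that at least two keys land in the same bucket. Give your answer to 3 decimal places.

0.752

It's easier to compute the probability that all 32 are distinct.
P(all distinct) = 366/366 · 365/366 · ··· · 335/366 ≈ 0.248.
So the probability of at least one match is 1 − 0.248 = 0.752.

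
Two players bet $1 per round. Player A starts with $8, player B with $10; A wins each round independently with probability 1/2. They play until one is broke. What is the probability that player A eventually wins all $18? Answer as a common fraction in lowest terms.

4/9

With a fair step, P(i) = ½P(i−1) + ½P(i+1) with P(0)=0, P(18)=1 has the linear solution P(i) = i/18.
P(8) = 8/18 = 4/9.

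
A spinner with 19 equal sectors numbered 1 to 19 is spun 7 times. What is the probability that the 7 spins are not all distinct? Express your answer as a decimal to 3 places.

P(all 7 different) = 19/19 · 18/19 · ··· · 13/19 ≈ 0.284.
P(at least two equal) = 1 − 0.284 = 0.716.

0.716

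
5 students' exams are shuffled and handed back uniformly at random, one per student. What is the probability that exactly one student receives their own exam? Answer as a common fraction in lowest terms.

3/8

Choose which one is fixed: C(5,1) = 5 ways.
The remaining 4 must have no fixed point: D(4) = 9.
P = 5·9/120 = 3/8.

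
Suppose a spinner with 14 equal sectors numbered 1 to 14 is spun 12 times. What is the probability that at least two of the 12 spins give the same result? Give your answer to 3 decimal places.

0.999

P(all 12 different) = 14/14 · 13/14 · ··· · 3/14 ≈ 0.001.
P(at least two equal) = 1 − 0.001 = 0.999.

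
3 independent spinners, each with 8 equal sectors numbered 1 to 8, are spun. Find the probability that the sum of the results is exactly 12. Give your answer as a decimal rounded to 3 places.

0.090

There are 8^3 = 512 equally likely outcomes.
The number of ordered 3-tuples from {1,…,8} summing to 12 is 46.
P(sum = 12) = 46/512 = 23/256 ≈ 0.090.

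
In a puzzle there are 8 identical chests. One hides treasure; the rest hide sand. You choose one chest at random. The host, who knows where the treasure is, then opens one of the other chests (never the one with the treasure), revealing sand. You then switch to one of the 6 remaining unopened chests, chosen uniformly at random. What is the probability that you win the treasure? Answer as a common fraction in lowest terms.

7/48

Your original chest holds the treasure with probability 1/8, so the other 7 collectively hold it with probability 7/8.
The host can always find an empty chest to open, so this doesn't change that 7/8; it is now spread over the 6 remaining unopened chests.
P(win by switching) = (7/8) · (1/6) = 7/48.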